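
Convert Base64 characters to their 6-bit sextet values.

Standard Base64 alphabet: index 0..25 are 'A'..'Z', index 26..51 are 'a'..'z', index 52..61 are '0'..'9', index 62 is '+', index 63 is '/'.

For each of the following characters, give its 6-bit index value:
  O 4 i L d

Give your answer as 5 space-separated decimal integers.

Answer: 14 56 34 11 29

Derivation:
'O': A..Z range, ord('O') − ord('A') = 14
'4': 0..9 range, 52 + ord('4') − ord('0') = 56
'i': a..z range, 26 + ord('i') − ord('a') = 34
'L': A..Z range, ord('L') − ord('A') = 11
'd': a..z range, 26 + ord('d') − ord('a') = 29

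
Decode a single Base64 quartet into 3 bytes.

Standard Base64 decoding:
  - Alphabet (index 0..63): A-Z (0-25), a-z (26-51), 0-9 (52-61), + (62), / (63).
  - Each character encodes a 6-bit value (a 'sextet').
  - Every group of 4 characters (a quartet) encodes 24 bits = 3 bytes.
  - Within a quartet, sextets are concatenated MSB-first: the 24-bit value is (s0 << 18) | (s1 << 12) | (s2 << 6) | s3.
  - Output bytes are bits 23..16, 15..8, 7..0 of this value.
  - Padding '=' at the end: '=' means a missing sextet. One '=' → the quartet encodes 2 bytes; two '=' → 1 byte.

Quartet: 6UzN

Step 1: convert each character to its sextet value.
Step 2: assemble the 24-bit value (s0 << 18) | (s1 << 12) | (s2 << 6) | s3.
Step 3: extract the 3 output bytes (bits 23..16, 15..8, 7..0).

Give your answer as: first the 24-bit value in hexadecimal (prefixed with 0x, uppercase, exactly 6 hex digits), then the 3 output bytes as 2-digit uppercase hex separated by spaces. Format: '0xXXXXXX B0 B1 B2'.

Sextets: 6=58, U=20, z=51, N=13
24-bit: (58<<18) | (20<<12) | (51<<6) | 13
      = 0xE80000 | 0x014000 | 0x000CC0 | 0x00000D
      = 0xE94CCD
Bytes: (v>>16)&0xFF=E9, (v>>8)&0xFF=4C, v&0xFF=CD

Answer: 0xE94CCD E9 4C CD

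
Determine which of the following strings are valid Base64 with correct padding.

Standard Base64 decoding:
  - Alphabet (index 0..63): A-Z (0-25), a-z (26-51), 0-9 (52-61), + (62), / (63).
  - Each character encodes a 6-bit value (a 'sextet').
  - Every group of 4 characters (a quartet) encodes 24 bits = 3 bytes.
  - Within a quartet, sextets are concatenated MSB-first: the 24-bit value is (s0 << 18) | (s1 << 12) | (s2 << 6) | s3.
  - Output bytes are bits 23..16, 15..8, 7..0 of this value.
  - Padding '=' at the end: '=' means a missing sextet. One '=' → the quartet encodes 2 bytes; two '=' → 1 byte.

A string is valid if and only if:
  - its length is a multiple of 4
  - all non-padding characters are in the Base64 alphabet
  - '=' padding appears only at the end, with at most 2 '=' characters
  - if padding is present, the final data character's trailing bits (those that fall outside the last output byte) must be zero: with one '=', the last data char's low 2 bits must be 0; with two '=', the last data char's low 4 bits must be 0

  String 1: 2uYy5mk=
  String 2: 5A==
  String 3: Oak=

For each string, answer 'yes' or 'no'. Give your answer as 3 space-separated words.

String 1: '2uYy5mk=' → valid
String 2: '5A==' → valid
String 3: 'Oak=' → valid

Answer: yes yes yes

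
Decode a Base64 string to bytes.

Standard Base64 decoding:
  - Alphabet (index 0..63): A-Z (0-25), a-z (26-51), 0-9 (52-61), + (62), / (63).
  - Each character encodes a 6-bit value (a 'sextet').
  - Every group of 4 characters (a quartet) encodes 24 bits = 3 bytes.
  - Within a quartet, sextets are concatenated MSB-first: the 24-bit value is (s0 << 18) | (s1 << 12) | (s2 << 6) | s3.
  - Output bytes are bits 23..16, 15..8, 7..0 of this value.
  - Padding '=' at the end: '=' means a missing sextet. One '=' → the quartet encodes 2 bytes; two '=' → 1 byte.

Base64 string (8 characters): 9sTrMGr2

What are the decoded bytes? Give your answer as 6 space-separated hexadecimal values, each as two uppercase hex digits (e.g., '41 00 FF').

After char 0 ('9'=61): chars_in_quartet=1 acc=0x3D bytes_emitted=0
After char 1 ('s'=44): chars_in_quartet=2 acc=0xF6C bytes_emitted=0
After char 2 ('T'=19): chars_in_quartet=3 acc=0x3DB13 bytes_emitted=0
After char 3 ('r'=43): chars_in_quartet=4 acc=0xF6C4EB -> emit F6 C4 EB, reset; bytes_emitted=3
After char 4 ('M'=12): chars_in_quartet=1 acc=0xC bytes_emitted=3
After char 5 ('G'=6): chars_in_quartet=2 acc=0x306 bytes_emitted=3
After char 6 ('r'=43): chars_in_quartet=3 acc=0xC1AB bytes_emitted=3
After char 7 ('2'=54): chars_in_quartet=4 acc=0x306AF6 -> emit 30 6A F6, reset; bytes_emitted=6

Answer: F6 C4 EB 30 6A F6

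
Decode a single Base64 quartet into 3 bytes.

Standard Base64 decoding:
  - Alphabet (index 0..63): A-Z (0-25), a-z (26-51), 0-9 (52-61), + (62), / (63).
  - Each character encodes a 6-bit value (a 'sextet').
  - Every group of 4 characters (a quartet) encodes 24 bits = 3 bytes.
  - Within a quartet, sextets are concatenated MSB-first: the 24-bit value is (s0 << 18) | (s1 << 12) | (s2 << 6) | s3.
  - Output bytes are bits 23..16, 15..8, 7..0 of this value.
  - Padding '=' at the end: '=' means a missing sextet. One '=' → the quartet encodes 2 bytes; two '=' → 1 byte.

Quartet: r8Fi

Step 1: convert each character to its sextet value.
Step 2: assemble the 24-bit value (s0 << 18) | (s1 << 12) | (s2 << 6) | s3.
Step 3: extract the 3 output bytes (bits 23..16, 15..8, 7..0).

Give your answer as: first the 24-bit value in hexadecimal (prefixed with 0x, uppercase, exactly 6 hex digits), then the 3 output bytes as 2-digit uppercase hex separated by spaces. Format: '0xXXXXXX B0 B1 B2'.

Sextets: r=43, 8=60, F=5, i=34
24-bit: (43<<18) | (60<<12) | (5<<6) | 34
      = 0xAC0000 | 0x03C000 | 0x000140 | 0x000022
      = 0xAFC162
Bytes: (v>>16)&0xFF=AF, (v>>8)&0xFF=C1, v&0xFF=62

Answer: 0xAFC162 AF C1 62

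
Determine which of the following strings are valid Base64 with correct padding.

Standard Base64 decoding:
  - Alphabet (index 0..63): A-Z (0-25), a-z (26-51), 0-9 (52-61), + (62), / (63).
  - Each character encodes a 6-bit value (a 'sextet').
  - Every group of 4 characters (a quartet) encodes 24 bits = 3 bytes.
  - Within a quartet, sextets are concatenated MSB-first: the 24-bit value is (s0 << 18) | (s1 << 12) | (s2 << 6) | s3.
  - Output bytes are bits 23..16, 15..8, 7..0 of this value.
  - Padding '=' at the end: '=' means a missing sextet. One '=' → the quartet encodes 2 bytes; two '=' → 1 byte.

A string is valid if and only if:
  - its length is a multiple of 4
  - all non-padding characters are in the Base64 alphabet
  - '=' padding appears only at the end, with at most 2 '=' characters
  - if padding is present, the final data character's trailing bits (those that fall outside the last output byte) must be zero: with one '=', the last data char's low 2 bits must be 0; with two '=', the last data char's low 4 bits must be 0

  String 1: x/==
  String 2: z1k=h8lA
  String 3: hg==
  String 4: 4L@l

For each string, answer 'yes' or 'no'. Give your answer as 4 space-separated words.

Answer: no no yes no

Derivation:
String 1: 'x/==' → invalid (bad trailing bits)
String 2: 'z1k=h8lA' → invalid (bad char(s): ['=']; '=' in middle)
String 3: 'hg==' → valid
String 4: '4L@l' → invalid (bad char(s): ['@'])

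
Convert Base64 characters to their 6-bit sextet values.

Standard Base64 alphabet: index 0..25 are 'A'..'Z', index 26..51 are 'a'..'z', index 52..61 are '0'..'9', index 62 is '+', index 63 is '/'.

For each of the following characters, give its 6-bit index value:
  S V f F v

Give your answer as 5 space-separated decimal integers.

'S': A..Z range, ord('S') − ord('A') = 18
'V': A..Z range, ord('V') − ord('A') = 21
'f': a..z range, 26 + ord('f') − ord('a') = 31
'F': A..Z range, ord('F') − ord('A') = 5
'v': a..z range, 26 + ord('v') − ord('a') = 47

Answer: 18 21 31 5 47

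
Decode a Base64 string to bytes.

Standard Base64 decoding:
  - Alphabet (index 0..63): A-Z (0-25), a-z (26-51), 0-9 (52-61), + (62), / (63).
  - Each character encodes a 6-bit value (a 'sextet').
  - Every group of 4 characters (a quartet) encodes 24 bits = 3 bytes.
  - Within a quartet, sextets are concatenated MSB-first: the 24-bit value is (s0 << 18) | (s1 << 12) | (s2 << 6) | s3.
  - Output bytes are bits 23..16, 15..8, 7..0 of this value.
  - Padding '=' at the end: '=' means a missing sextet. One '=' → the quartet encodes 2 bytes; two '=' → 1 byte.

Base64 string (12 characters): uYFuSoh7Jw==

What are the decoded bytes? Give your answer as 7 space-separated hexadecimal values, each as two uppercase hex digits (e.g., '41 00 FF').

Answer: B9 81 6E 4A 88 7B 27

Derivation:
After char 0 ('u'=46): chars_in_quartet=1 acc=0x2E bytes_emitted=0
After char 1 ('Y'=24): chars_in_quartet=2 acc=0xB98 bytes_emitted=0
After char 2 ('F'=5): chars_in_quartet=3 acc=0x2E605 bytes_emitted=0
After char 3 ('u'=46): chars_in_quartet=4 acc=0xB9816E -> emit B9 81 6E, reset; bytes_emitted=3
After char 4 ('S'=18): chars_in_quartet=1 acc=0x12 bytes_emitted=3
After char 5 ('o'=40): chars_in_quartet=2 acc=0x4A8 bytes_emitted=3
After char 6 ('h'=33): chars_in_quartet=3 acc=0x12A21 bytes_emitted=3
After char 7 ('7'=59): chars_in_quartet=4 acc=0x4A887B -> emit 4A 88 7B, reset; bytes_emitted=6
After char 8 ('J'=9): chars_in_quartet=1 acc=0x9 bytes_emitted=6
After char 9 ('w'=48): chars_in_quartet=2 acc=0x270 bytes_emitted=6
Padding '==': partial quartet acc=0x270 -> emit 27; bytes_emitted=7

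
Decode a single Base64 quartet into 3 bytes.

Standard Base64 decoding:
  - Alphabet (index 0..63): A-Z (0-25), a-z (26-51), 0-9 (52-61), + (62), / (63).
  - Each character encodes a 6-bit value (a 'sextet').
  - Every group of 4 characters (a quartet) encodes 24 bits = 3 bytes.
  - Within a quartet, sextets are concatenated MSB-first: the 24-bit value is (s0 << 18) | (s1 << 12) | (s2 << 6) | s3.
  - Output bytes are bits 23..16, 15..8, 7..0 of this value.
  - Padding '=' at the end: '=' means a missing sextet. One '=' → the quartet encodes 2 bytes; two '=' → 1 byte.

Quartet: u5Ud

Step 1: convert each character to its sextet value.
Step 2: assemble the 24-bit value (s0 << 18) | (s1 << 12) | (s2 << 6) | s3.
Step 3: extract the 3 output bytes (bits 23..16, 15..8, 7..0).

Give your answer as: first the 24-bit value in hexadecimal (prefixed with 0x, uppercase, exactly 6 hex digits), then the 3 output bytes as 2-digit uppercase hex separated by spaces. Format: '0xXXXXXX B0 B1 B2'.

Answer: 0xBB951D BB 95 1D

Derivation:
Sextets: u=46, 5=57, U=20, d=29
24-bit: (46<<18) | (57<<12) | (20<<6) | 29
      = 0xB80000 | 0x039000 | 0x000500 | 0x00001D
      = 0xBB951D
Bytes: (v>>16)&0xFF=BB, (v>>8)&0xFF=95, v&0xFF=1D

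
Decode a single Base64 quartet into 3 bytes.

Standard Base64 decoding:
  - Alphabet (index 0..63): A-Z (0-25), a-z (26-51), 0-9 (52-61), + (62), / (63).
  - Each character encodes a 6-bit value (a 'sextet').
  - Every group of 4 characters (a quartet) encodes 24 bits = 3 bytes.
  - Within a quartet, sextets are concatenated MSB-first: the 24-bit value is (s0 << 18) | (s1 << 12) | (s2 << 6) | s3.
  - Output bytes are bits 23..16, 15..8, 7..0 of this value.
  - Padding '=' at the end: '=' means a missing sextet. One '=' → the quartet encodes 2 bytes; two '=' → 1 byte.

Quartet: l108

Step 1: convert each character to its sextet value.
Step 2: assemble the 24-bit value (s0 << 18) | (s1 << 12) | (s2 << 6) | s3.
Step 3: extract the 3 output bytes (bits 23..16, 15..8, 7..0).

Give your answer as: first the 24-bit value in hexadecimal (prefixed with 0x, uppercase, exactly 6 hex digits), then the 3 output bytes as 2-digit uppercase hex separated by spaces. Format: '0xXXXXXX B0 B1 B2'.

Answer: 0x975D3C 97 5D 3C

Derivation:
Sextets: l=37, 1=53, 0=52, 8=60
24-bit: (37<<18) | (53<<12) | (52<<6) | 60
      = 0x940000 | 0x035000 | 0x000D00 | 0x00003C
      = 0x975D3C
Bytes: (v>>16)&0xFF=97, (v>>8)&0xFF=5D, v&0xFF=3C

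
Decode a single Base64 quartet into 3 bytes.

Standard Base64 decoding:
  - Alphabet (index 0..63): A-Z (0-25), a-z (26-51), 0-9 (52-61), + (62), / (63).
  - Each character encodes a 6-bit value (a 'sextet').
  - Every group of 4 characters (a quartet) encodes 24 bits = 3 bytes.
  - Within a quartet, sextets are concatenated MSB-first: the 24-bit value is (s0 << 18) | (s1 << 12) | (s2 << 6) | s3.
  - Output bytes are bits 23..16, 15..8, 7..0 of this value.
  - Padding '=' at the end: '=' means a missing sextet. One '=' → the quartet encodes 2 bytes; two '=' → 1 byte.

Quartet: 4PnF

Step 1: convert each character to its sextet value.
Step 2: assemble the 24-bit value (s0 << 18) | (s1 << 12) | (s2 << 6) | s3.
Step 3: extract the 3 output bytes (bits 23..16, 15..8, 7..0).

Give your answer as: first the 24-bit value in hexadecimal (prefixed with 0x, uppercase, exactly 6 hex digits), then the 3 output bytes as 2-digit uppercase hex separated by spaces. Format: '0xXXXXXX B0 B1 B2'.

Answer: 0xE0F9C5 E0 F9 C5

Derivation:
Sextets: 4=56, P=15, n=39, F=5
24-bit: (56<<18) | (15<<12) | (39<<6) | 5
      = 0xE00000 | 0x00F000 | 0x0009C0 | 0x000005
      = 0xE0F9C5
Bytes: (v>>16)&0xFF=E0, (v>>8)&0xFF=F9, v&0xFF=C5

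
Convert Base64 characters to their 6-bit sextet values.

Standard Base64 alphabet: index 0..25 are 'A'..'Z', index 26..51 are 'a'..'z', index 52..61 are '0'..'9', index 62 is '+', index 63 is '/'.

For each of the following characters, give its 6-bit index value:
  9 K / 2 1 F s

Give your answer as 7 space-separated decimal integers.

'9': 0..9 range, 52 + ord('9') − ord('0') = 61
'K': A..Z range, ord('K') − ord('A') = 10
'/': index 63
'2': 0..9 range, 52 + ord('2') − ord('0') = 54
'1': 0..9 range, 52 + ord('1') − ord('0') = 53
'F': A..Z range, ord('F') − ord('A') = 5
's': a..z range, 26 + ord('s') − ord('a') = 44

Answer: 61 10 63 54 53 5 44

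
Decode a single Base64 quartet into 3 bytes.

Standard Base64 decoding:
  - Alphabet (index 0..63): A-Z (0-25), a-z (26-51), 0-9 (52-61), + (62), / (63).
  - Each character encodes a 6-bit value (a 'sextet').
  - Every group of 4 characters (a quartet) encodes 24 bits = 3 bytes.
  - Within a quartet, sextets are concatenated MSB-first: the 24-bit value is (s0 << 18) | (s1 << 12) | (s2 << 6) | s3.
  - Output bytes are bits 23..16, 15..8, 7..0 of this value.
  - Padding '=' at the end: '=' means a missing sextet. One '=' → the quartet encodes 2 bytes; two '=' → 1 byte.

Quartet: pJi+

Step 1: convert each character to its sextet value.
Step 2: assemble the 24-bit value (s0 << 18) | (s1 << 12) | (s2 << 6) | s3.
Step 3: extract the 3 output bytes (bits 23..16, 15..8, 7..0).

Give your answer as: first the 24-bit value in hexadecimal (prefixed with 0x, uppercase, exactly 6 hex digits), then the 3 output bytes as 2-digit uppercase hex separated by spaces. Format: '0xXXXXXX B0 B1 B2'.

Sextets: p=41, J=9, i=34, +=62
24-bit: (41<<18) | (9<<12) | (34<<6) | 62
      = 0xA40000 | 0x009000 | 0x000880 | 0x00003E
      = 0xA498BE
Bytes: (v>>16)&0xFF=A4, (v>>8)&0xFF=98, v&0xFF=BE

Answer: 0xA498BE A4 98 BE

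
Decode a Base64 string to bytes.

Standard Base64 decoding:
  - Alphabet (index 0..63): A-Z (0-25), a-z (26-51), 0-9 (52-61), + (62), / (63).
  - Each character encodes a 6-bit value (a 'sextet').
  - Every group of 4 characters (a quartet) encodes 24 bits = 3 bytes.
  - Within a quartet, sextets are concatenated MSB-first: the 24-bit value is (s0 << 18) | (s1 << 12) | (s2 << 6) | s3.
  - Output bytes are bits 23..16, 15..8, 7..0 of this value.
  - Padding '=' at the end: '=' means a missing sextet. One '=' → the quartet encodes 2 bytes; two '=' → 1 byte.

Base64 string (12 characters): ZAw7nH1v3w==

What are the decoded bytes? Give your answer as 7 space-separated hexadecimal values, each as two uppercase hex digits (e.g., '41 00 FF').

Answer: 64 0C 3B 9C 7D 6F DF

Derivation:
After char 0 ('Z'=25): chars_in_quartet=1 acc=0x19 bytes_emitted=0
After char 1 ('A'=0): chars_in_quartet=2 acc=0x640 bytes_emitted=0
After char 2 ('w'=48): chars_in_quartet=3 acc=0x19030 bytes_emitted=0
After char 3 ('7'=59): chars_in_quartet=4 acc=0x640C3B -> emit 64 0C 3B, reset; bytes_emitted=3
After char 4 ('n'=39): chars_in_quartet=1 acc=0x27 bytes_emitted=3
After char 5 ('H'=7): chars_in_quartet=2 acc=0x9C7 bytes_emitted=3
After char 6 ('1'=53): chars_in_quartet=3 acc=0x271F5 bytes_emitted=3
After char 7 ('v'=47): chars_in_quartet=4 acc=0x9C7D6F -> emit 9C 7D 6F, reset; bytes_emitted=6
After char 8 ('3'=55): chars_in_quartet=1 acc=0x37 bytes_emitted=6
After char 9 ('w'=48): chars_in_quartet=2 acc=0xDF0 bytes_emitted=6
Padding '==': partial quartet acc=0xDF0 -> emit DF; bytes_emitted=7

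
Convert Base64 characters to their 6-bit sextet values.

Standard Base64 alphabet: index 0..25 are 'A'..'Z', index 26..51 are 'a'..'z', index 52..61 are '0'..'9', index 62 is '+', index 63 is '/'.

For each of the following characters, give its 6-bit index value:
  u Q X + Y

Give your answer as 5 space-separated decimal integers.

'u': a..z range, 26 + ord('u') − ord('a') = 46
'Q': A..Z range, ord('Q') − ord('A') = 16
'X': A..Z range, ord('X') − ord('A') = 23
'+': index 62
'Y': A..Z range, ord('Y') − ord('A') = 24

Answer: 46 16 23 62 24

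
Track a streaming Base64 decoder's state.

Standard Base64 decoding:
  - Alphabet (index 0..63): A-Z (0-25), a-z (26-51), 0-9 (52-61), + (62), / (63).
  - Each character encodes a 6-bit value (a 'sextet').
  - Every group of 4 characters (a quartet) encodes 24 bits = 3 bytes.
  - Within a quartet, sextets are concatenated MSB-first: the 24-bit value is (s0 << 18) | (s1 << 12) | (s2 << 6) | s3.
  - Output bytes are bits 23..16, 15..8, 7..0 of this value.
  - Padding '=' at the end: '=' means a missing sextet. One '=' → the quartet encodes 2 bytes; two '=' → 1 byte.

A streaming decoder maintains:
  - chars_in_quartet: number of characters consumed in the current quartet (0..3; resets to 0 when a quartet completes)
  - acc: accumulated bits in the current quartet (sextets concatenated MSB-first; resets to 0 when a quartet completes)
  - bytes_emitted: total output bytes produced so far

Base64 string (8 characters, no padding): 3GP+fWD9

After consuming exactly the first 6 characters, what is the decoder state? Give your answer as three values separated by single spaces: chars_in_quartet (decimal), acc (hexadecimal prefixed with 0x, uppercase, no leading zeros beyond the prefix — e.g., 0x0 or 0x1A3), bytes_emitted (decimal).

Answer: 2 0x7D6 3

Derivation:
After char 0 ('3'=55): chars_in_quartet=1 acc=0x37 bytes_emitted=0
After char 1 ('G'=6): chars_in_quartet=2 acc=0xDC6 bytes_emitted=0
After char 2 ('P'=15): chars_in_quartet=3 acc=0x3718F bytes_emitted=0
After char 3 ('+'=62): chars_in_quartet=4 acc=0xDC63FE -> emit DC 63 FE, reset; bytes_emitted=3
After char 4 ('f'=31): chars_in_quartet=1 acc=0x1F bytes_emitted=3
After char 5 ('W'=22): chars_in_quartet=2 acc=0x7D6 bytes_emitted=3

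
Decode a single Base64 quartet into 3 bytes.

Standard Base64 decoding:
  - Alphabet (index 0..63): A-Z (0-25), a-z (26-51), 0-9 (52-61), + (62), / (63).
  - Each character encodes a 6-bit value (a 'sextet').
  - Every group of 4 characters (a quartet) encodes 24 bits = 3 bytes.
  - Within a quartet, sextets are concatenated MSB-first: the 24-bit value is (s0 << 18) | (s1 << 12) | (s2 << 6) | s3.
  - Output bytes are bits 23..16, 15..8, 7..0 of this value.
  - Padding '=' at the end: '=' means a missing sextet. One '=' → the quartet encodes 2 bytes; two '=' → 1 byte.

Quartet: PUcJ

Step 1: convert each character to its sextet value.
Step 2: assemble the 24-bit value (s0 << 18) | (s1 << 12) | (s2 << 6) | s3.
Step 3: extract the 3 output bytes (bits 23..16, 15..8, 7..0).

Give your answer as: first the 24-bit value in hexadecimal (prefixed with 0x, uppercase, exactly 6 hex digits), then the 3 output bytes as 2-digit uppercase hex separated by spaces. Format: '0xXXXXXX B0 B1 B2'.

Answer: 0x3D4709 3D 47 09

Derivation:
Sextets: P=15, U=20, c=28, J=9
24-bit: (15<<18) | (20<<12) | (28<<6) | 9
      = 0x3C0000 | 0x014000 | 0x000700 | 0x000009
      = 0x3D4709
Bytes: (v>>16)&0xFF=3D, (v>>8)&0xFF=47, v&0xFF=09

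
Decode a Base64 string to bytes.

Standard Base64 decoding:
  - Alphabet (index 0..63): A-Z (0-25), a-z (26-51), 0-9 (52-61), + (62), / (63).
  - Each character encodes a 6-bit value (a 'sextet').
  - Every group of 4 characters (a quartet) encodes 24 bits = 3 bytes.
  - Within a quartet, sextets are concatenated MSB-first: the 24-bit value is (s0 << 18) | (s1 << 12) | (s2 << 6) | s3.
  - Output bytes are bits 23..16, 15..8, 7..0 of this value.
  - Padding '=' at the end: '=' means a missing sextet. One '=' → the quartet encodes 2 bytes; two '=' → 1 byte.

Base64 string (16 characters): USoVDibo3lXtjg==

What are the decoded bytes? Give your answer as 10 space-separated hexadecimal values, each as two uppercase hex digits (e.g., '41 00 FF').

Answer: 51 2A 15 0E 26 E8 DE 55 ED 8E

Derivation:
After char 0 ('U'=20): chars_in_quartet=1 acc=0x14 bytes_emitted=0
After char 1 ('S'=18): chars_in_quartet=2 acc=0x512 bytes_emitted=0
After char 2 ('o'=40): chars_in_quartet=3 acc=0x144A8 bytes_emitted=0
After char 3 ('V'=21): chars_in_quartet=4 acc=0x512A15 -> emit 51 2A 15, reset; bytes_emitted=3
After char 4 ('D'=3): chars_in_quartet=1 acc=0x3 bytes_emitted=3
After char 5 ('i'=34): chars_in_quartet=2 acc=0xE2 bytes_emitted=3
After char 6 ('b'=27): chars_in_quartet=3 acc=0x389B bytes_emitted=3
After char 7 ('o'=40): chars_in_quartet=4 acc=0xE26E8 -> emit 0E 26 E8, reset; bytes_emitted=6
After char 8 ('3'=55): chars_in_quartet=1 acc=0x37 bytes_emitted=6
After char 9 ('l'=37): chars_in_quartet=2 acc=0xDE5 bytes_emitted=6
After char 10 ('X'=23): chars_in_quartet=3 acc=0x37957 bytes_emitted=6
After char 11 ('t'=45): chars_in_quartet=4 acc=0xDE55ED -> emit DE 55 ED, reset; bytes_emitted=9
After char 12 ('j'=35): chars_in_quartet=1 acc=0x23 bytes_emitted=9
After char 13 ('g'=32): chars_in_quartet=2 acc=0x8E0 bytes_emitted=9
Padding '==': partial quartet acc=0x8E0 -> emit 8E; bytes_emitted=10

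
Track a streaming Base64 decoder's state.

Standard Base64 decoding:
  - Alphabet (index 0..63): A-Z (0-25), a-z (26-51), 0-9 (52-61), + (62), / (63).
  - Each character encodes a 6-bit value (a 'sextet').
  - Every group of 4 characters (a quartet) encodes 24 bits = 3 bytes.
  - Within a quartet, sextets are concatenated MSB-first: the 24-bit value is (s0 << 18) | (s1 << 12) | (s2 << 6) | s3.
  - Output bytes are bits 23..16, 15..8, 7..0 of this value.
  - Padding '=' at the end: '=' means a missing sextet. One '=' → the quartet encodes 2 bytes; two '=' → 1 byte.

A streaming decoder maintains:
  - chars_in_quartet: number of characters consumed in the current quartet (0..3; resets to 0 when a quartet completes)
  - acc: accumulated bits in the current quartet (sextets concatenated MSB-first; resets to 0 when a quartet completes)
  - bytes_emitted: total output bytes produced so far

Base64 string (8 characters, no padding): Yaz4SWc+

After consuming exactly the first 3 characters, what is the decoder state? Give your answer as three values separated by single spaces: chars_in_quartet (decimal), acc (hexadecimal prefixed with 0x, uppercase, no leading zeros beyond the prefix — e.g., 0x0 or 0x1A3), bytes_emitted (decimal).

Answer: 3 0x186B3 0

Derivation:
After char 0 ('Y'=24): chars_in_quartet=1 acc=0x18 bytes_emitted=0
After char 1 ('a'=26): chars_in_quartet=2 acc=0x61A bytes_emitted=0
After char 2 ('z'=51): chars_in_quartet=3 acc=0x186B3 bytes_emitted=0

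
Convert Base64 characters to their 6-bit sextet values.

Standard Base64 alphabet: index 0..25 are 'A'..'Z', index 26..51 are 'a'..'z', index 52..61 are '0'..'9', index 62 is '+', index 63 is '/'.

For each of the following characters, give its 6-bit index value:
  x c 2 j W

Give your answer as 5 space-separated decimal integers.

'x': a..z range, 26 + ord('x') − ord('a') = 49
'c': a..z range, 26 + ord('c') − ord('a') = 28
'2': 0..9 range, 52 + ord('2') − ord('0') = 54
'j': a..z range, 26 + ord('j') − ord('a') = 35
'W': A..Z range, ord('W') − ord('A') = 22

Answer: 49 28 54 35 22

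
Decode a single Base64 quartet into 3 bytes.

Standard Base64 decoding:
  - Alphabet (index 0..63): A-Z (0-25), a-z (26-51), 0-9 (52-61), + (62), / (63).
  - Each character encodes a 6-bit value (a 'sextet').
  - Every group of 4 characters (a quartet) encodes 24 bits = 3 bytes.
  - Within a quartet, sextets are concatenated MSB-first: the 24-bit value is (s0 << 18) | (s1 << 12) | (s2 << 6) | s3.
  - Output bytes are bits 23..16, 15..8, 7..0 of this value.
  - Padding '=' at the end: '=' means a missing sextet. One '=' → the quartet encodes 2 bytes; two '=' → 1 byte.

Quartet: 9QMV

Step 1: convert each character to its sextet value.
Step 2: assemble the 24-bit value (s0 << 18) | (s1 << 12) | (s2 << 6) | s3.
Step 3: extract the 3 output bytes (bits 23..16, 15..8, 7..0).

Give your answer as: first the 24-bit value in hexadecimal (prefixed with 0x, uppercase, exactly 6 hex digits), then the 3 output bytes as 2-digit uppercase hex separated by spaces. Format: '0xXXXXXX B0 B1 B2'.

Answer: 0xF50315 F5 03 15

Derivation:
Sextets: 9=61, Q=16, M=12, V=21
24-bit: (61<<18) | (16<<12) | (12<<6) | 21
      = 0xF40000 | 0x010000 | 0x000300 | 0x000015
      = 0xF50315
Bytes: (v>>16)&0xFF=F5, (v>>8)&0xFF=03, v&0xFF=15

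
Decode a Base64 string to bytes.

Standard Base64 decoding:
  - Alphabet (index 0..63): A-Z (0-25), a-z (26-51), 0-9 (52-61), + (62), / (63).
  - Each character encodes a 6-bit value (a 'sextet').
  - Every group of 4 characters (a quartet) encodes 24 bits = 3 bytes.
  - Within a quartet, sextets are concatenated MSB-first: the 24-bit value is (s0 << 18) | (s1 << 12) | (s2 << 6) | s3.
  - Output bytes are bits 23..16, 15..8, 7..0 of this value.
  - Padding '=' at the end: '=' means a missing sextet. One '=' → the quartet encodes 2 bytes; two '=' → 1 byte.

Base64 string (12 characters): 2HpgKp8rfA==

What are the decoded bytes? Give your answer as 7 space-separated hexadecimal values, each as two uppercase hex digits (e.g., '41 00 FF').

Answer: D8 7A 60 2A 9F 2B 7C

Derivation:
After char 0 ('2'=54): chars_in_quartet=1 acc=0x36 bytes_emitted=0
After char 1 ('H'=7): chars_in_quartet=2 acc=0xD87 bytes_emitted=0
After char 2 ('p'=41): chars_in_quartet=3 acc=0x361E9 bytes_emitted=0
After char 3 ('g'=32): chars_in_quartet=4 acc=0xD87A60 -> emit D8 7A 60, reset; bytes_emitted=3
After char 4 ('K'=10): chars_in_quartet=1 acc=0xA bytes_emitted=3
After char 5 ('p'=41): chars_in_quartet=2 acc=0x2A9 bytes_emitted=3
After char 6 ('8'=60): chars_in_quartet=3 acc=0xAA7C bytes_emitted=3
After char 7 ('r'=43): chars_in_quartet=4 acc=0x2A9F2B -> emit 2A 9F 2B, reset; bytes_emitted=6
After char 8 ('f'=31): chars_in_quartet=1 acc=0x1F bytes_emitted=6
After char 9 ('A'=0): chars_in_quartet=2 acc=0x7C0 bytes_emitted=6
Padding '==': partial quartet acc=0x7C0 -> emit 7C; bytes_emitted=7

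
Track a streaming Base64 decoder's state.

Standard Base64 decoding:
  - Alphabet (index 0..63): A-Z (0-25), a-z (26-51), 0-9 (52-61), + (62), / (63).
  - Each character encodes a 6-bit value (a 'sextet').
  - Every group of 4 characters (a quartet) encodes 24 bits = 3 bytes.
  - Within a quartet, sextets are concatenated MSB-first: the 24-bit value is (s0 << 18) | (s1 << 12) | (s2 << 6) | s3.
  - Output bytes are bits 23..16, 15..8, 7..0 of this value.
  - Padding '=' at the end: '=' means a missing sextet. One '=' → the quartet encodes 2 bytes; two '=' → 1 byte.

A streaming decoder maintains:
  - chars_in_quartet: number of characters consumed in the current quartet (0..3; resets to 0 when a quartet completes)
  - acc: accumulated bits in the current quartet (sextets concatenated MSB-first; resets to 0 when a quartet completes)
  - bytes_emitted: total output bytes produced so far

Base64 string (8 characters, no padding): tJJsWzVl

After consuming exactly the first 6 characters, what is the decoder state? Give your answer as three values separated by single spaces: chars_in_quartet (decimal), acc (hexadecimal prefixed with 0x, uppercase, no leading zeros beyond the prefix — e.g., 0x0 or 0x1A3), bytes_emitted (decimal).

Answer: 2 0x5B3 3

Derivation:
After char 0 ('t'=45): chars_in_quartet=1 acc=0x2D bytes_emitted=0
After char 1 ('J'=9): chars_in_quartet=2 acc=0xB49 bytes_emitted=0
After char 2 ('J'=9): chars_in_quartet=3 acc=0x2D249 bytes_emitted=0
After char 3 ('s'=44): chars_in_quartet=4 acc=0xB4926C -> emit B4 92 6C, reset; bytes_emitted=3
After char 4 ('W'=22): chars_in_quartet=1 acc=0x16 bytes_emitted=3
After char 5 ('z'=51): chars_in_quartet=2 acc=0x5B3 bytes_emitted=3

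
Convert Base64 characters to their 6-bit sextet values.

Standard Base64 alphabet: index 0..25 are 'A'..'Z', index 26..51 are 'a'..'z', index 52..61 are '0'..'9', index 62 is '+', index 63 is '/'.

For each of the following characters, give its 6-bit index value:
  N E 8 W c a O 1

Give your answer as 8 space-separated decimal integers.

'N': A..Z range, ord('N') − ord('A') = 13
'E': A..Z range, ord('E') − ord('A') = 4
'8': 0..9 range, 52 + ord('8') − ord('0') = 60
'W': A..Z range, ord('W') − ord('A') = 22
'c': a..z range, 26 + ord('c') − ord('a') = 28
'a': a..z range, 26 + ord('a') − ord('a') = 26
'O': A..Z range, ord('O') − ord('A') = 14
'1': 0..9 range, 52 + ord('1') − ord('0') = 53

Answer: 13 4 60 22 28 26 14 53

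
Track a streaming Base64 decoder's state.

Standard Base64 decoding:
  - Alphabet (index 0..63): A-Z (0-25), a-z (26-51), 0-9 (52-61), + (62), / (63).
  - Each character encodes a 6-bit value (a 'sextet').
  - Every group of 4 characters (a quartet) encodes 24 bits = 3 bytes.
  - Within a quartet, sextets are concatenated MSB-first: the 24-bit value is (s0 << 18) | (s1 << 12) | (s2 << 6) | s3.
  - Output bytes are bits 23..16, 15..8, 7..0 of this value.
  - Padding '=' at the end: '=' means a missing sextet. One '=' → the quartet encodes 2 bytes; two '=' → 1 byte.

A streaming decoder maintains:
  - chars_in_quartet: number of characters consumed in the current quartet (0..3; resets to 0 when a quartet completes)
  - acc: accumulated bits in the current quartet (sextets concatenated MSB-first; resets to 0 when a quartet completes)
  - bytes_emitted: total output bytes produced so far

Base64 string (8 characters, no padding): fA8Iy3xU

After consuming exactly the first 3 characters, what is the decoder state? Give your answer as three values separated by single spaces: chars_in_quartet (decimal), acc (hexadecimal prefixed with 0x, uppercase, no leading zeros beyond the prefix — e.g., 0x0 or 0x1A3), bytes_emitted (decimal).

Answer: 3 0x1F03C 0

Derivation:
After char 0 ('f'=31): chars_in_quartet=1 acc=0x1F bytes_emitted=0
After char 1 ('A'=0): chars_in_quartet=2 acc=0x7C0 bytes_emitted=0
After char 2 ('8'=60): chars_in_quartet=3 acc=0x1F03C bytes_emitted=0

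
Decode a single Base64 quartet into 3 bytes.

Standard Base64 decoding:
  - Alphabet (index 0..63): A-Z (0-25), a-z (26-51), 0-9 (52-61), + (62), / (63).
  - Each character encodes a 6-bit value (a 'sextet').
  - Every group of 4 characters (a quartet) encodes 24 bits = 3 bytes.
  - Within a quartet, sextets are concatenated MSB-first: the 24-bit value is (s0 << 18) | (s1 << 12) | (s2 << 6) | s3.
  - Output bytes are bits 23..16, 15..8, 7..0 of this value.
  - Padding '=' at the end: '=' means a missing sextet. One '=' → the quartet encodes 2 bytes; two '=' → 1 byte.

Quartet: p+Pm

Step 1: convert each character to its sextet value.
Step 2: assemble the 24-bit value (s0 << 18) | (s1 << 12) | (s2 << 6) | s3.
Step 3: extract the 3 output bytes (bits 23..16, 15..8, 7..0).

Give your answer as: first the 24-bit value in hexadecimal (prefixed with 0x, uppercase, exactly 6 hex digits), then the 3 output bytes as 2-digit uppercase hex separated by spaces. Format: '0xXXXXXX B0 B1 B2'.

Answer: 0xA7E3E6 A7 E3 E6

Derivation:
Sextets: p=41, +=62, P=15, m=38
24-bit: (41<<18) | (62<<12) | (15<<6) | 38
      = 0xA40000 | 0x03E000 | 0x0003C0 | 0x000026
      = 0xA7E3E6
Bytes: (v>>16)&0xFF=A7, (v>>8)&0xFF=E3, v&0xFF=E6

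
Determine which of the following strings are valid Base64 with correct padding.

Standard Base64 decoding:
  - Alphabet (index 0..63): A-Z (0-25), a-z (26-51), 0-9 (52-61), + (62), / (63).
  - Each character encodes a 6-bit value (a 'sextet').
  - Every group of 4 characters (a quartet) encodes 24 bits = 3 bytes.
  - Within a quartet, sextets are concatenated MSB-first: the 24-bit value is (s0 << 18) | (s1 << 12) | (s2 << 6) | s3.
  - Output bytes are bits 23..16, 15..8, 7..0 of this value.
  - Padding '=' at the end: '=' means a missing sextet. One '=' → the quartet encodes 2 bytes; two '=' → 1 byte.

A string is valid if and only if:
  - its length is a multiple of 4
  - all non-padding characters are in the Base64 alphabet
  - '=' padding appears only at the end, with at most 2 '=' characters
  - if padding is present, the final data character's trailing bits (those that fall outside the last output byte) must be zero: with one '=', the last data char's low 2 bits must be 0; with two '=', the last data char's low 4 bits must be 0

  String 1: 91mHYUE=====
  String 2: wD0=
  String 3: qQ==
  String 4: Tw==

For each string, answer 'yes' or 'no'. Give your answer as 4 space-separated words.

String 1: '91mHYUE=====' → invalid (5 pad chars (max 2))
String 2: 'wD0=' → valid
String 3: 'qQ==' → valid
String 4: 'Tw==' → valid

Answer: no yes yes yes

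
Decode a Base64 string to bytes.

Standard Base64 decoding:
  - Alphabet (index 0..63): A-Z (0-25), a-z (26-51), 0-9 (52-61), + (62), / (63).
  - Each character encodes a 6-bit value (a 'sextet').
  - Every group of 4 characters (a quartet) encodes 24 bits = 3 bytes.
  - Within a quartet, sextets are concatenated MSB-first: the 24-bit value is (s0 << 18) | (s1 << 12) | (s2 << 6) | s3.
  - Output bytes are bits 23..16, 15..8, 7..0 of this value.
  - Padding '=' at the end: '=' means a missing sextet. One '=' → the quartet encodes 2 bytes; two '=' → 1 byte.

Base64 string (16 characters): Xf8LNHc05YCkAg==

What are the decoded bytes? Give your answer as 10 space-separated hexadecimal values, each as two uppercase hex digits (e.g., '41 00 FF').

After char 0 ('X'=23): chars_in_quartet=1 acc=0x17 bytes_emitted=0
After char 1 ('f'=31): chars_in_quartet=2 acc=0x5DF bytes_emitted=0
After char 2 ('8'=60): chars_in_quartet=3 acc=0x177FC bytes_emitted=0
After char 3 ('L'=11): chars_in_quartet=4 acc=0x5DFF0B -> emit 5D FF 0B, reset; bytes_emitted=3
After char 4 ('N'=13): chars_in_quartet=1 acc=0xD bytes_emitted=3
After char 5 ('H'=7): chars_in_quartet=2 acc=0x347 bytes_emitted=3
After char 6 ('c'=28): chars_in_quartet=3 acc=0xD1DC bytes_emitted=3
After char 7 ('0'=52): chars_in_quartet=4 acc=0x347734 -> emit 34 77 34, reset; bytes_emitted=6
After char 8 ('5'=57): chars_in_quartet=1 acc=0x39 bytes_emitted=6
After char 9 ('Y'=24): chars_in_quartet=2 acc=0xE58 bytes_emitted=6
After char 10 ('C'=2): chars_in_quartet=3 acc=0x39602 bytes_emitted=6
After char 11 ('k'=36): chars_in_quartet=4 acc=0xE580A4 -> emit E5 80 A4, reset; bytes_emitted=9
After char 12 ('A'=0): chars_in_quartet=1 acc=0x0 bytes_emitted=9
After char 13 ('g'=32): chars_in_quartet=2 acc=0x20 bytes_emitted=9
Padding '==': partial quartet acc=0x20 -> emit 02; bytes_emitted=10

Answer: 5D FF 0B 34 77 34 E5 80 A4 02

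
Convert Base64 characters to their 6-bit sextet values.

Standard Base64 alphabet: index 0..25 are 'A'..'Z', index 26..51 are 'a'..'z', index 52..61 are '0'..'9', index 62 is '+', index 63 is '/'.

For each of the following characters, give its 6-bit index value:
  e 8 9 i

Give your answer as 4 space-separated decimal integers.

Answer: 30 60 61 34

Derivation:
'e': a..z range, 26 + ord('e') − ord('a') = 30
'8': 0..9 range, 52 + ord('8') − ord('0') = 60
'9': 0..9 range, 52 + ord('9') − ord('0') = 61
'i': a..z range, 26 + ord('i') − ord('a') = 34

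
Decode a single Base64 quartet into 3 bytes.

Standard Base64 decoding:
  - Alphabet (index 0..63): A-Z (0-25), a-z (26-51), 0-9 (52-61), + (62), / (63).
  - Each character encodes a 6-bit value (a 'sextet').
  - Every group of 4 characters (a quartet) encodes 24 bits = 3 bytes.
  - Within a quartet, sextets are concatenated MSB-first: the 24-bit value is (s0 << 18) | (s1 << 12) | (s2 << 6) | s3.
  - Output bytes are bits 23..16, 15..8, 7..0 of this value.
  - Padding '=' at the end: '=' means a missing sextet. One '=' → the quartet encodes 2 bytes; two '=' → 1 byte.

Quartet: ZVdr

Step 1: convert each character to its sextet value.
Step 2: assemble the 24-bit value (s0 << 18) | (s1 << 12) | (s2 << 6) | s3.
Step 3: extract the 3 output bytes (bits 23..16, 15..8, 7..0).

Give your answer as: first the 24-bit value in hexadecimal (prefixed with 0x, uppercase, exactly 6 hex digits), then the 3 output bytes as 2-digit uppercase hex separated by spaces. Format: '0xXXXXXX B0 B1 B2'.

Answer: 0x65576B 65 57 6B

Derivation:
Sextets: Z=25, V=21, d=29, r=43
24-bit: (25<<18) | (21<<12) | (29<<6) | 43
      = 0x640000 | 0x015000 | 0x000740 | 0x00002B
      = 0x65576B
Bytes: (v>>16)&0xFF=65, (v>>8)&0xFF=57, v&0xFF=6B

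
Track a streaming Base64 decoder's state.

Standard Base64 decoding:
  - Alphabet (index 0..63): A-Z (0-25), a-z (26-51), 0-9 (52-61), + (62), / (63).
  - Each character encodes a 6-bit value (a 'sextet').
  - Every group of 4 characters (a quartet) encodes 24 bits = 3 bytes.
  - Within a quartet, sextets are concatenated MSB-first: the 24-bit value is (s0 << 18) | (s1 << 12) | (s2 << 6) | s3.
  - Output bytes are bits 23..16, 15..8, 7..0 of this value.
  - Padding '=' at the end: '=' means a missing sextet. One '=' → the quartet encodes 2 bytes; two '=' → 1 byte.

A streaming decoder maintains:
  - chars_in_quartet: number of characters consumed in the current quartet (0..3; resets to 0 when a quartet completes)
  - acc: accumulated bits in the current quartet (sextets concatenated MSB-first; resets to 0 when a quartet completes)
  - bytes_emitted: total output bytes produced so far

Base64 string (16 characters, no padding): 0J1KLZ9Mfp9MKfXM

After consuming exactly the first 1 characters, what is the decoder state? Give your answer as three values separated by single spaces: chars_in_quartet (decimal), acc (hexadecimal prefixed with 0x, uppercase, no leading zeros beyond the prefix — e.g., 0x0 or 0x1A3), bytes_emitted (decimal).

After char 0 ('0'=52): chars_in_quartet=1 acc=0x34 bytes_emitted=0

Answer: 1 0x34 0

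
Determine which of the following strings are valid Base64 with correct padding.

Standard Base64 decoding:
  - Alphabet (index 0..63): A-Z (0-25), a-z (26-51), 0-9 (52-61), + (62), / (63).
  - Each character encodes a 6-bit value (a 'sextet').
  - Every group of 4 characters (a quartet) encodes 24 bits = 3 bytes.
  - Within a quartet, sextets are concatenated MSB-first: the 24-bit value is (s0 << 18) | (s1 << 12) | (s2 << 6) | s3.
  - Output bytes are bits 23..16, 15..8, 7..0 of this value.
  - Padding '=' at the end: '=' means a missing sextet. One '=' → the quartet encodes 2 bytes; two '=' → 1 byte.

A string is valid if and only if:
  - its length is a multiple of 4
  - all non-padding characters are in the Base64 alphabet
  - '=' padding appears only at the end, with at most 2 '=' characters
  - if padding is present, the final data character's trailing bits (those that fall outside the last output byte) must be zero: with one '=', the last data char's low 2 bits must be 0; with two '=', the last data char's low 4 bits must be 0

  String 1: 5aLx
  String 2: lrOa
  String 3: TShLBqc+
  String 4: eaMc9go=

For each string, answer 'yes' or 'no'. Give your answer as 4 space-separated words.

Answer: yes yes yes yes

Derivation:
String 1: '5aLx' → valid
String 2: 'lrOa' → valid
String 3: 'TShLBqc+' → valid
String 4: 'eaMc9go=' → valid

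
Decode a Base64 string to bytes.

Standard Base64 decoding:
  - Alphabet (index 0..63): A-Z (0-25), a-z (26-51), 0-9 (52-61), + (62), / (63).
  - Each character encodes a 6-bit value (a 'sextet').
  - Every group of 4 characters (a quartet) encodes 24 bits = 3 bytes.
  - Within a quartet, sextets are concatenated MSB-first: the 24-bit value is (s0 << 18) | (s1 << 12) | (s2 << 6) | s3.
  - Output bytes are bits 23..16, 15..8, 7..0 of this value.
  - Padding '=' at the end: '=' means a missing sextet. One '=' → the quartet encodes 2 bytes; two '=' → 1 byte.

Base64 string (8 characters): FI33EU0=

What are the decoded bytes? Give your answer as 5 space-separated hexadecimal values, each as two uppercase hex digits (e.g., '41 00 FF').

After char 0 ('F'=5): chars_in_quartet=1 acc=0x5 bytes_emitted=0
After char 1 ('I'=8): chars_in_quartet=2 acc=0x148 bytes_emitted=0
After char 2 ('3'=55): chars_in_quartet=3 acc=0x5237 bytes_emitted=0
After char 3 ('3'=55): chars_in_quartet=4 acc=0x148DF7 -> emit 14 8D F7, reset; bytes_emitted=3
After char 4 ('E'=4): chars_in_quartet=1 acc=0x4 bytes_emitted=3
After char 5 ('U'=20): chars_in_quartet=2 acc=0x114 bytes_emitted=3
After char 6 ('0'=52): chars_in_quartet=3 acc=0x4534 bytes_emitted=3
Padding '=': partial quartet acc=0x4534 -> emit 11 4D; bytes_emitted=5

Answer: 14 8D F7 11 4D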